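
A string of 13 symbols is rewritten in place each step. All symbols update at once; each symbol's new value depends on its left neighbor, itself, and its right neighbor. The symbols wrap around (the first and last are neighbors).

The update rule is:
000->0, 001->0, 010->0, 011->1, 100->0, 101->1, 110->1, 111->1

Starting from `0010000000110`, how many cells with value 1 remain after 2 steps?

2

0000000000110
0000000000110
count of 1: 2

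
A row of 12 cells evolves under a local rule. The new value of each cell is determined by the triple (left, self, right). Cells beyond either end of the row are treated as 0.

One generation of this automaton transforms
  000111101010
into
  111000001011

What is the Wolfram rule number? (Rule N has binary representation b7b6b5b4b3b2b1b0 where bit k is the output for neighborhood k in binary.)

position 4: 111 → 0  (bit 7 = 0)
position 6: 110 → 0  (bit 6 = 0)
position 7: 101 → 0  (bit 5 = 0)
position 11: 100 → 1  (bit 4 = 1)
position 3: 011 → 0  (bit 3 = 0)
position 8: 010 → 1  (bit 2 = 1)
position 2: 001 → 1  (bit 1 = 1)
position 0: 000 → 1  (bit 0 = 1)
bits b7..b0 = 00010111 = 23

23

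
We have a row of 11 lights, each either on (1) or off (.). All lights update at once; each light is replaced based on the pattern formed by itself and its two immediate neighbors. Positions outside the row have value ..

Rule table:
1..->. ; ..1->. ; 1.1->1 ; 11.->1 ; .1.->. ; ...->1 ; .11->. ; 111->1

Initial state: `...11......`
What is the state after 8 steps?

....1.1..11

step 1: 11..1.11111
step 2: .1...1.1111
step 3: ...1..1.111
step 4: 11.....1.11
step 5: .1.111..1.1
step 6: ..1.11...1.
step 7: 1..1.1.1...
step 8: ....1.1..11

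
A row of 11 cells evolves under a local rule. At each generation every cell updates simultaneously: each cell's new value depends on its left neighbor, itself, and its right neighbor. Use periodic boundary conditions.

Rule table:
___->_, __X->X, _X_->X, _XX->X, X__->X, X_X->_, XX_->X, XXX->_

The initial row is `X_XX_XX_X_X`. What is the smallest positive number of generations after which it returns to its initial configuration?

1

generation 1: X_XX_XX_X_X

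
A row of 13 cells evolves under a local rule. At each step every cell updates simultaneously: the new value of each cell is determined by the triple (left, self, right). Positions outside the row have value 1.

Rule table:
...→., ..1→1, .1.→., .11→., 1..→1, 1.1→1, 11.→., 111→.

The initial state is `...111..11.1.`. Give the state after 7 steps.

1.1.1.11..1.1

1.1...11..1.1
.1.1.1..11.1.
1.1.1.11..1.1
.1.1.1..11.1.  (repeats step 2; period 2)
step 7: 1.1.1.11..1.1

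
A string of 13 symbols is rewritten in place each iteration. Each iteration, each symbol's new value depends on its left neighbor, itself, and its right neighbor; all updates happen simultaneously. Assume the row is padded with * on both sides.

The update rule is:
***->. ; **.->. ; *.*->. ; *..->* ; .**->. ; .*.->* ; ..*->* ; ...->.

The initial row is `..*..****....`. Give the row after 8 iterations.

iteration 1: *****....*..*
iteration 2: .....*..****.
iteration 3: *...****.....
iteration 4: .*.*....*...*
iteration 5: .*.**..***.*.
iteration 6: .*...**....*.
iteration 7: .**.*..*..**.
iteration 8: ....******...

....******...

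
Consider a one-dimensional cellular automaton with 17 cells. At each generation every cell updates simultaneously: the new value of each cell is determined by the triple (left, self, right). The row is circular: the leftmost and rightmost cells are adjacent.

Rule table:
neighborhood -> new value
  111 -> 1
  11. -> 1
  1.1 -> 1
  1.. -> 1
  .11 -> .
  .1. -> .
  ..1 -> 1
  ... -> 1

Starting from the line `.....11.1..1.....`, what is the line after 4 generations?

generation 1: 11111.11.11.11111
generation 2: 111111.11.11.1111
generation 3: 1111111.11.11.111
generation 4: 11111111.11.11.11

11111111.11.11.11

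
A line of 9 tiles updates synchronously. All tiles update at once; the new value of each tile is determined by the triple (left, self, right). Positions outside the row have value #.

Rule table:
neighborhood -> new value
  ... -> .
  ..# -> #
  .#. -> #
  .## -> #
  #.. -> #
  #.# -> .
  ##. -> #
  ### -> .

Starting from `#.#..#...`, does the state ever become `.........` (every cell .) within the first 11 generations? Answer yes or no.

generation 1: #.#####.#
generation 2: #.#...#.#
generation 3: #.##.##.#
generation 4: #.##.##.#  (fixed point — unchanged through generation 11)
generation 11 is #.##.##.#, still not uniform .

no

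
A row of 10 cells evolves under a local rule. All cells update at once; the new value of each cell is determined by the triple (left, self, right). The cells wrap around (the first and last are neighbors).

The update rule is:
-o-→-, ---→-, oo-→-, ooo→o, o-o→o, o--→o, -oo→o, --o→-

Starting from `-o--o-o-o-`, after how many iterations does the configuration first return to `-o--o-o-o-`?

--o--o-o-o
o--o--o-o-
-o--o--o-o
o-o--o--o-
-o-o--o--o
o-o-o--o--
-o-o-o--o-
--o-o-o--o
o--o-o-o--
-o--o-o-o-

10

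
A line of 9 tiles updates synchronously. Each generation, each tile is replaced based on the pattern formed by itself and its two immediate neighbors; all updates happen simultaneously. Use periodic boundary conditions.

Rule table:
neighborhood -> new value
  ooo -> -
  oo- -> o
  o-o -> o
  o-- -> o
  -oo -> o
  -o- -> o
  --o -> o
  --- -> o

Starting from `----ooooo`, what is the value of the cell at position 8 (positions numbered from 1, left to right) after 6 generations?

ooooo---o
----ooooo  (repeats generation 0; period 2)
generation 6: ----ooooo
position 8 holds o

o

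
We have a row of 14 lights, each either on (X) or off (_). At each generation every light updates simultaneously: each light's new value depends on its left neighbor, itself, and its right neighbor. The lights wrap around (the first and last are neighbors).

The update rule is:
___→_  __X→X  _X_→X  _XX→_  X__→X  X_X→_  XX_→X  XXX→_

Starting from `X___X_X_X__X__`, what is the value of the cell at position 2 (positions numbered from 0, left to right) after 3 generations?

XX_XX_X_XXXXXX
_X__X_X_______
XXXXX_XX______
position 2 holds X

X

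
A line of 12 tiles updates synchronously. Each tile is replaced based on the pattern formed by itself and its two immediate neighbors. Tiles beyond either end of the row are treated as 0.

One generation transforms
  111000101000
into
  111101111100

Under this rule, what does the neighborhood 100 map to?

At position 3 the neighborhood is 100; the next row has 1 there.

1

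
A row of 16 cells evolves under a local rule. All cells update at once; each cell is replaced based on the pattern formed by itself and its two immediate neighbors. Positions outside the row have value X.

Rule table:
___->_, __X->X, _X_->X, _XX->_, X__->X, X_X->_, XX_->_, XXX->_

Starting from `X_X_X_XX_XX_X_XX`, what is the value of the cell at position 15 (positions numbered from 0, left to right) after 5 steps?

_

__X_X_______X___
XXX_XX_____XXX_X
______X___X_____
X____XXX_XXX___X
_X__X_______X_X_
position 15 holds _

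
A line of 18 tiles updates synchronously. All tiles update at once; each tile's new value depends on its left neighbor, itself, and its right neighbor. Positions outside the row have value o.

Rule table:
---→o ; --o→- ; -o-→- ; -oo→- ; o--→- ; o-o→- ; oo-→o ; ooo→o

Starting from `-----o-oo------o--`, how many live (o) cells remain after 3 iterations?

-ooo----o-oooo----
--oo-oo----ooo-oo-
---o--o-oo--oo--o-
count of o: 7

7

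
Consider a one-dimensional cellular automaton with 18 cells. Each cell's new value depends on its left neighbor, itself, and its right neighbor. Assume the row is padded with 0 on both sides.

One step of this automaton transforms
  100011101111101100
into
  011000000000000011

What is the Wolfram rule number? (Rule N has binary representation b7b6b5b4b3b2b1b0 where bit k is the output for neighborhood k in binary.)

position 5: 111 → 0  (bit 7 = 0)
position 6: 110 → 0  (bit 6 = 0)
position 7: 101 → 0  (bit 5 = 0)
position 1: 100 → 1  (bit 4 = 1)
position 4: 011 → 0  (bit 3 = 0)
position 0: 010 → 0  (bit 2 = 0)
position 3: 001 → 0  (bit 1 = 0)
position 2: 000 → 1  (bit 0 = 1)
bits b7..b0 = 00010001 = 17

17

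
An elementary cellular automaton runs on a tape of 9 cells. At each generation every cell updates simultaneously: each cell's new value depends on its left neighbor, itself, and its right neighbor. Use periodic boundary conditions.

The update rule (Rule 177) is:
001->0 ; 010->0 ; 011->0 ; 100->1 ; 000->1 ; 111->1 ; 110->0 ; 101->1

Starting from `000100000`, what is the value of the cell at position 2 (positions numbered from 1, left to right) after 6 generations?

generation 1: 110011111
generation 2: 101001111
generation 3: 010100111
generation 4: 101010010
generation 5: 010101001
generation 6: 101010100
position 2 holds 0

0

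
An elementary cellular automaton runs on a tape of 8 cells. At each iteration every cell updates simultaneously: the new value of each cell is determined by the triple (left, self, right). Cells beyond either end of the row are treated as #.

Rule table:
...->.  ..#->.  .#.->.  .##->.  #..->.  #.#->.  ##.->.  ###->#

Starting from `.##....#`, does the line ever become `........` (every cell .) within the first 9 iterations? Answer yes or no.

yes

........
all cells are . at iteration 1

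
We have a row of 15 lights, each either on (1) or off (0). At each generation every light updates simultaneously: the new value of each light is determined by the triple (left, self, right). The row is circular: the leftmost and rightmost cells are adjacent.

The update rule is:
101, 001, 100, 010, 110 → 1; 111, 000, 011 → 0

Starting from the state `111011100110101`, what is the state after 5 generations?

generation 1: 001100111011110
generation 2: 010111001100011
generation 3: 111001110110101
generation 4: 001110011011110
generation 5: 010011101100011

010011101100011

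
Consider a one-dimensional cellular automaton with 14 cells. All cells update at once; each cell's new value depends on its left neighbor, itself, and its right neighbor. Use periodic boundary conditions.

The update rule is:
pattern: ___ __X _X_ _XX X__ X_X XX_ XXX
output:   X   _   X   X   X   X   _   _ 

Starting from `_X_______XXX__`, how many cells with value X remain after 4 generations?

_XXXXXXX_X__XX
XX______XXX_X_
X_XXXXX_X__XXX
_XX____XXX_X__
count of X: 6

6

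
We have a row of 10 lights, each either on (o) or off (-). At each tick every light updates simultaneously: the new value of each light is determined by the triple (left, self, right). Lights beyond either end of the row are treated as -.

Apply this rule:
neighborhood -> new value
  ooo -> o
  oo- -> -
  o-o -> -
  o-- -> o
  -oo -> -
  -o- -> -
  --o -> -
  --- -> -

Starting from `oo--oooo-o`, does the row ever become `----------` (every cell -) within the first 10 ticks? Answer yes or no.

--o--oo---
---o---o--
----o---o-
-----o---o
------o---
-------o--
--------o-
---------o
----------
all cells are - at tick 9

yes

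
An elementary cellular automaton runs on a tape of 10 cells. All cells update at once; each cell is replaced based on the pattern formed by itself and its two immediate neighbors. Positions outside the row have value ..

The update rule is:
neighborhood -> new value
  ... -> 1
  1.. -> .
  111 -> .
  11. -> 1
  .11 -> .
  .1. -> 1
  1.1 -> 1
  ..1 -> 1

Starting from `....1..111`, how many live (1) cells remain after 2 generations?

generation 1: 11111.1..1
generation 2: ....111.11
count of 1: 5

5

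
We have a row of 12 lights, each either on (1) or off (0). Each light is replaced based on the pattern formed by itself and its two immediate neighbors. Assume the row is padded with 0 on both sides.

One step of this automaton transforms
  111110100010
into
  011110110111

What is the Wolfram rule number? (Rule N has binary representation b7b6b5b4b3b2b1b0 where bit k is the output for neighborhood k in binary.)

214

position 1: 111 → 1  (bit 7 = 1)
position 4: 110 → 1  (bit 6 = 1)
position 5: 101 → 0  (bit 5 = 0)
position 7: 100 → 1  (bit 4 = 1)
position 0: 011 → 0  (bit 3 = 0)
position 6: 010 → 1  (bit 2 = 1)
position 9: 001 → 1  (bit 1 = 1)
position 8: 000 → 0  (bit 0 = 0)
bits b7..b0 = 11010110 = 214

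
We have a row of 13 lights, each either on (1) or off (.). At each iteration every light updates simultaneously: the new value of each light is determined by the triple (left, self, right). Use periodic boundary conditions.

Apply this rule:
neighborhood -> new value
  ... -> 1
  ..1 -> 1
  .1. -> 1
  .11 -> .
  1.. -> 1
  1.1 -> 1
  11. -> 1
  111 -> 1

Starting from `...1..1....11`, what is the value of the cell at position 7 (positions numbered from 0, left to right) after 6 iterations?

1

11111111111.1
111111111111.
.111111111111
1.11111111111
11.1111111111
111.111111111
position 7 holds 1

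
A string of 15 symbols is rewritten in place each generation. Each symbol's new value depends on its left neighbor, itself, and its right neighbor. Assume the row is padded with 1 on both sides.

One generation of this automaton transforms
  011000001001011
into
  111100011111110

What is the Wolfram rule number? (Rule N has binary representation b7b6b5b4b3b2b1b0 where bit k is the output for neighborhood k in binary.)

position 14: 111 → 0  (bit 7 = 0)
position 2: 110 → 1  (bit 6 = 1)
position 0: 101 → 1  (bit 5 = 1)
position 3: 100 → 1  (bit 4 = 1)
position 1: 011 → 1  (bit 3 = 1)
position 8: 010 → 1  (bit 2 = 1)
position 7: 001 → 1  (bit 1 = 1)
position 4: 000 → 0  (bit 0 = 0)
bits b7..b0 = 01111110 = 126

126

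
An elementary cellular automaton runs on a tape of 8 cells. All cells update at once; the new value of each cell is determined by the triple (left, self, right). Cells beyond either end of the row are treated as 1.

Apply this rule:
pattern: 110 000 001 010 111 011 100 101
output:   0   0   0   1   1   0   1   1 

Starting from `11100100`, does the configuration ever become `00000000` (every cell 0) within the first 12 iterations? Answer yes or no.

no

11010110
10111001
01010100
11111110
11111101
11111010
11110111
11101011
11011101
10101010
01111111
10111111
iteration 12 is 10111111, still not uniform 0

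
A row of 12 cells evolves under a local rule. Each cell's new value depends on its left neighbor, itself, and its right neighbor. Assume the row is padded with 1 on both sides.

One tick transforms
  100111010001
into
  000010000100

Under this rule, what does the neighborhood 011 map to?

At position 3 the neighborhood is 011; the next row has 0 there.

0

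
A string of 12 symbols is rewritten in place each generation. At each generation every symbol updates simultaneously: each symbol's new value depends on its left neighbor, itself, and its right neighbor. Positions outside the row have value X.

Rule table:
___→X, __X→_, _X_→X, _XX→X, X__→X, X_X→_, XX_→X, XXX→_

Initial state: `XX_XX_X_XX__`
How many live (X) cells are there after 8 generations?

6

_X_XX_X_XXX_
_X_XX_X_X_X_
_X_XX_X_X_X_  (fixed point — unchanged through generation 8)
count of X: 6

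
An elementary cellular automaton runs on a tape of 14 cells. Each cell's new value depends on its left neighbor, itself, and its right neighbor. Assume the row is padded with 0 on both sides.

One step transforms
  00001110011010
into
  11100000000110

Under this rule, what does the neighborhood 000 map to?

1

At position 0 the neighborhood is 000; the next row has 1 there.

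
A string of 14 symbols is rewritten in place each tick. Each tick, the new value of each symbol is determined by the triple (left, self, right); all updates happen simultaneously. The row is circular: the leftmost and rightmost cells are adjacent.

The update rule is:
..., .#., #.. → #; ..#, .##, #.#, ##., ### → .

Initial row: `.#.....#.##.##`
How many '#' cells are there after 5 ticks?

.#####.#......
.......#######
######........
......#######.
#####........#
count of #: 6

6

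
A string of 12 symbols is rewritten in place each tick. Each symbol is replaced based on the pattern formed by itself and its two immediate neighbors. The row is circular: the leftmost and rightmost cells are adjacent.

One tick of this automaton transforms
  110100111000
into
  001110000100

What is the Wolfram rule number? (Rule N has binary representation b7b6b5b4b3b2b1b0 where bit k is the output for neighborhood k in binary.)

52

position 7: 111 → 0  (bit 7 = 0)
position 1: 110 → 0  (bit 6 = 0)
position 2: 101 → 1  (bit 5 = 1)
position 4: 100 → 1  (bit 4 = 1)
position 0: 011 → 0  (bit 3 = 0)
position 3: 010 → 1  (bit 2 = 1)
position 5: 001 → 0  (bit 1 = 0)
position 10: 000 → 0  (bit 0 = 0)
bits b7..b0 = 00110100 = 52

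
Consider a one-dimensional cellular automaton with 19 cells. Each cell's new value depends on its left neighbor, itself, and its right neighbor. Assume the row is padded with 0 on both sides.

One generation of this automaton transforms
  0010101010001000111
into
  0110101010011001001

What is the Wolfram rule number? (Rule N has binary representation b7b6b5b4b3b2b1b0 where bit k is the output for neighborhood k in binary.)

70

position 17: 111 → 0  (bit 7 = 0)
position 18: 110 → 1  (bit 6 = 1)
position 3: 101 → 0  (bit 5 = 0)
position 9: 100 → 0  (bit 4 = 0)
position 16: 011 → 0  (bit 3 = 0)
position 2: 010 → 1  (bit 2 = 1)
position 1: 001 → 1  (bit 1 = 1)
position 0: 000 → 0  (bit 0 = 0)
bits b7..b0 = 01000110 = 70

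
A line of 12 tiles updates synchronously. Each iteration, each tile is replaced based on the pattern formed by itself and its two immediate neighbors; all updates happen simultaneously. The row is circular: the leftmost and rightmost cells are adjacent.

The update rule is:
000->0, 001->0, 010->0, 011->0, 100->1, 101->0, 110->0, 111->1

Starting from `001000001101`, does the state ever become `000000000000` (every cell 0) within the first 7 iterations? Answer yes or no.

no

iteration 1: 100100000000
iteration 2: 010010000000
iteration 3: 001001000000
iteration 4: 000100100000
iteration 5: 000010010000
iteration 6: 000001001000
iteration 7: 000000100100
iteration 7 is 000000100100, still not uniform 0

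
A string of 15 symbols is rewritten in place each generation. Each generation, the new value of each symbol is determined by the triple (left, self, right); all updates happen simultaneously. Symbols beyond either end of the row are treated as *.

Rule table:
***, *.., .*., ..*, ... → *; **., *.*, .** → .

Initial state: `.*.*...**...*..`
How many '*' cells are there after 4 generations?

.*.****..******
.*..**.**.*****
.***.......****
..*.*******.***
count of *: 11

11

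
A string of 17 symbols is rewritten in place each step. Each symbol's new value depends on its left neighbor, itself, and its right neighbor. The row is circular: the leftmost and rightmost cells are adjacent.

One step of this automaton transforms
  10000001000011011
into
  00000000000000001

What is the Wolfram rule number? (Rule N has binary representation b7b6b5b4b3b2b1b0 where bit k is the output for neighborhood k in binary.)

position 16: 111 → 1  (bit 7 = 1)
position 0: 110 → 0  (bit 6 = 0)
position 14: 101 → 0  (bit 5 = 0)
position 1: 100 → 0  (bit 4 = 0)
position 12: 011 → 0  (bit 3 = 0)
position 7: 010 → 0  (bit 2 = 0)
position 6: 001 → 0  (bit 1 = 0)
position 2: 000 → 0  (bit 0 = 0)
bits b7..b0 = 10000000 = 128

128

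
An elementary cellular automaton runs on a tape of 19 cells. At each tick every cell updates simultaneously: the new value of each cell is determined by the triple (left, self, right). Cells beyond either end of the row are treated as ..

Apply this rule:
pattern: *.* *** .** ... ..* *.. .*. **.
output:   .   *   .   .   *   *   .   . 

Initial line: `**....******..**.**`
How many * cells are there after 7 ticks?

5

..*..*.****.**.....
.*.**...**....*....
*....*.*..*..*.*...
.*..*...**.**...*..
*.**.*.*.....*.*.*.
........*...*.....*
.......*.*.*.*...*.
count of *: 5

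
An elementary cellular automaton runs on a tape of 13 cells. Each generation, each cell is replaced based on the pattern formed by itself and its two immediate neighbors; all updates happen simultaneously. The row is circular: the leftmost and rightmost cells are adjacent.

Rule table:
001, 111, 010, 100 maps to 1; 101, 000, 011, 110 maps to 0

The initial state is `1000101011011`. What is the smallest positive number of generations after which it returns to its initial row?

0101101000001
0100001100011
0110010010100
1001111110110
1110111100000
0100011010001
0110100011011
0000110100000
0001000110000
0011101001000
0101001111100
1101110111010
0000100010010
0001110111111
1010100011110
1010110101100
1010000100011
0011001110101
1100110100101
1011000111100
1000101011011

21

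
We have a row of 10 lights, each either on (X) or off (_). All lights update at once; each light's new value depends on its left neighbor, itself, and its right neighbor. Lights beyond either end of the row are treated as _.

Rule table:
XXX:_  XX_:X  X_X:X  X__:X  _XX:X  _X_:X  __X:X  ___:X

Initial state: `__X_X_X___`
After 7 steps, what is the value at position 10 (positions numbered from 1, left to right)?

step 1: XXXXXXXXXX
step 2: X________X
step 3: XXXXXXXXXX  (repeats step 1; period 2)
step 7: XXXXXXXXXX
position 10 holds X

X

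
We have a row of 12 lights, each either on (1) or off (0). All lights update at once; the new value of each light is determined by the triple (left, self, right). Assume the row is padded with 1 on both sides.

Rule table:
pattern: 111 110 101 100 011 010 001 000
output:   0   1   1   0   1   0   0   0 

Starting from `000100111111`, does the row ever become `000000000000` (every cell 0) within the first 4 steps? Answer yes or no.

000000100000
000000000000
all cells are 0 at step 2

yes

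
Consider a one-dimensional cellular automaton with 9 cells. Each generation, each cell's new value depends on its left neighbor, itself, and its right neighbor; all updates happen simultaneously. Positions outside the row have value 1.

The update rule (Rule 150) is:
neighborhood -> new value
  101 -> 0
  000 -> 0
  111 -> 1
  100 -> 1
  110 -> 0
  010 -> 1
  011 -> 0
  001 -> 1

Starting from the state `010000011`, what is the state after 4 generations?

000010101

011000101
000101100
101100011
000010101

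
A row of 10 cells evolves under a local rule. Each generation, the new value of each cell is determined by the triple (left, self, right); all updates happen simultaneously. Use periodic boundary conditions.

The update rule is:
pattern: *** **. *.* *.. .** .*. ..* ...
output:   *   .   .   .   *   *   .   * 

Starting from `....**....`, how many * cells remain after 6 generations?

4

***.*..***
**..*..***
*...*..***
..*.*..***
..*.*..**.
*.*.*..*..
count of *: 4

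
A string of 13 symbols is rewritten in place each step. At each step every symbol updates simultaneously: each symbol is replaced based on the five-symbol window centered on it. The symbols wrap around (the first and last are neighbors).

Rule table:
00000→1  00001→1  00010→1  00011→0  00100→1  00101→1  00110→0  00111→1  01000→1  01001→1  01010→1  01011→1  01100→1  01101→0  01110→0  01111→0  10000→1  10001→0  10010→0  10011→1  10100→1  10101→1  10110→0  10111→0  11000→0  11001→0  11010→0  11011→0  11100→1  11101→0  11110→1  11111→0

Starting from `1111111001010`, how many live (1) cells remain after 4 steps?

0000011001111
0111001011011
0001001100000
1111110101111
count of 1: 11

11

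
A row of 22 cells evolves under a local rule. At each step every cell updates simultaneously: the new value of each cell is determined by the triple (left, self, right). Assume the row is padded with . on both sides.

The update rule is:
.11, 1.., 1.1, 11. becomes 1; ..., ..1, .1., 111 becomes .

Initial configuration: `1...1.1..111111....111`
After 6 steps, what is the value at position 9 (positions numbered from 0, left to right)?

step 1: .1...1.1.1....11...1.1
step 2: ..1...1.1.1...111...1.
step 3: ...1...1.1.1..1.11...1
step 4: ....1...1.1.1..1111...
step 5: .....1...1.1.1.1..11..
step 6: ......1...1.1.1.1.111.
position 9 holds .

.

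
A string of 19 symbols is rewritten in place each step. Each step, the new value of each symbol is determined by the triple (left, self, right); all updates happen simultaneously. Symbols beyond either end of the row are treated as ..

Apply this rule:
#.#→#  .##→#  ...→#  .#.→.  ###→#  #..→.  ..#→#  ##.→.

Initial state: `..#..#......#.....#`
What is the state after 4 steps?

##..#..#####..####.
#..#..#####..####..
..#..#####..####..#
##..#####..####..#.

##..#####..####..#.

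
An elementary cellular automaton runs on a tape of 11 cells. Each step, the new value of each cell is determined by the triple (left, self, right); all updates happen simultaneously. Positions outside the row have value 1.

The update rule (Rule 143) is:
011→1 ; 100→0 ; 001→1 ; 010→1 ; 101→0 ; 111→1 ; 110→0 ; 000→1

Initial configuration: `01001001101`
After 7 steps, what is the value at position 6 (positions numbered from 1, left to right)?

01011011001
01010010011
01010110111
01010100111
01010101111
01010101111  (fixed point — unchanged through step 7)
position 6 holds 1

1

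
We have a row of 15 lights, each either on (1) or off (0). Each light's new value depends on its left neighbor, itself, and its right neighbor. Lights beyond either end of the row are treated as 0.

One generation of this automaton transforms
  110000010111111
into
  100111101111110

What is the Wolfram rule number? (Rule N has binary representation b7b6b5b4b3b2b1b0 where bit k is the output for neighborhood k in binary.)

171

position 10: 111 → 1  (bit 7 = 1)
position 1: 110 → 0  (bit 6 = 0)
position 8: 101 → 1  (bit 5 = 1)
position 2: 100 → 0  (bit 4 = 0)
position 0: 011 → 1  (bit 3 = 1)
position 7: 010 → 0  (bit 2 = 0)
position 6: 001 → 1  (bit 1 = 1)
position 3: 000 → 1  (bit 0 = 1)
bits b7..b0 = 10101011 = 171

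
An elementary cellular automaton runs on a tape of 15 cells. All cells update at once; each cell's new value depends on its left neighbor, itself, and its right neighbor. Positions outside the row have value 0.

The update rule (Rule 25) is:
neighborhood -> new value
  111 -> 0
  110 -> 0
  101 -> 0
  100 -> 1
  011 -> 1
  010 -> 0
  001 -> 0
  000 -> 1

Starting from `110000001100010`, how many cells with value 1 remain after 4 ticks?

6

101111101011001
001000000010100
100111111000011
010100000111010
count of 1: 6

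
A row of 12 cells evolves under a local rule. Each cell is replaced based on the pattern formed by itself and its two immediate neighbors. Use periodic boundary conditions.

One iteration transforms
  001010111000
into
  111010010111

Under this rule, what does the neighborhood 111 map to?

1

At position 7 the neighborhood is 111; the next row has 1 there.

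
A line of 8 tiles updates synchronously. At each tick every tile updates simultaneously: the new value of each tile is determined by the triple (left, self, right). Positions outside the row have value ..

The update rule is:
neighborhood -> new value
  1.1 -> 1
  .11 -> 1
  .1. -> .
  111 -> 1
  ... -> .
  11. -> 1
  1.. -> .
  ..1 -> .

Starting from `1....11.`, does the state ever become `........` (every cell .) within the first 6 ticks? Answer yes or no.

tick 1: .....11.
tick 2: .....11.  (fixed point — unchanged through tick 6)
tick 6 is .....11., still not uniform .

no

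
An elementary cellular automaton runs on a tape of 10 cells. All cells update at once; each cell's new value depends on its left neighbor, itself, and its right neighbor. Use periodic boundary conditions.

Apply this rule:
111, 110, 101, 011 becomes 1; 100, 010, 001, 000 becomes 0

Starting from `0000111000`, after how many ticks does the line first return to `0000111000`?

1

0000111000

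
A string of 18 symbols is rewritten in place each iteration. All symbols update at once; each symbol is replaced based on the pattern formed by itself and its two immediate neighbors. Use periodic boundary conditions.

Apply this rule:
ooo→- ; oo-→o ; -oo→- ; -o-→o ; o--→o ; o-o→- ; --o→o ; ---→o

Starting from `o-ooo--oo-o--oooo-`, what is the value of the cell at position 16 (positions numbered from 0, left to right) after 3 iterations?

o---ooo-o-ooo---o-
oooo--o-o---ooooo-
---oooo-oooo----o-
position 16 holds o

o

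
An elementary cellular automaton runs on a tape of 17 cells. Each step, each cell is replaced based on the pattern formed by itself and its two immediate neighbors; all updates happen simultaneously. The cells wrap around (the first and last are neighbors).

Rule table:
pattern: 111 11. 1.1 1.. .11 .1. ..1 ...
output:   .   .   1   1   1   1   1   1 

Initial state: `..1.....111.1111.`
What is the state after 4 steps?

1.........111.111

step 1: 111111111..11...1
step 2: .........111.1111
step 3: 1111111111..11...
step 4: 1.........111.111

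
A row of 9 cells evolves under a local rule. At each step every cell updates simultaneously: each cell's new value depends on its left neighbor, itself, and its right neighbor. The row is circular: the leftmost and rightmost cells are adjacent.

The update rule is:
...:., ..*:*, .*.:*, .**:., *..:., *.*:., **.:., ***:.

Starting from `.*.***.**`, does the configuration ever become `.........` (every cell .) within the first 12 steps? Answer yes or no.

.*.......
**.......
........*
.......**
......*..
.....**..
....*....
...**....
..*......
.**......
*........
*.......*
step 12 is *.......*, still not uniform .

no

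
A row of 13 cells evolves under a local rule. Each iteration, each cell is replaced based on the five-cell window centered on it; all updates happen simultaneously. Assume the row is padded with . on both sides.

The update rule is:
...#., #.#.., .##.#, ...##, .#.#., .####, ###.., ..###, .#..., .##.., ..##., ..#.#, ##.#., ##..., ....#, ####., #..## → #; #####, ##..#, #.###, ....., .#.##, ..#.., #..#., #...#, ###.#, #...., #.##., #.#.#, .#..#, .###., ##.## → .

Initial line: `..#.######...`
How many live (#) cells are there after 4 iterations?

###..#..###..
#.#....##.##.
####.####..##
###...###.###
count of #: 9

9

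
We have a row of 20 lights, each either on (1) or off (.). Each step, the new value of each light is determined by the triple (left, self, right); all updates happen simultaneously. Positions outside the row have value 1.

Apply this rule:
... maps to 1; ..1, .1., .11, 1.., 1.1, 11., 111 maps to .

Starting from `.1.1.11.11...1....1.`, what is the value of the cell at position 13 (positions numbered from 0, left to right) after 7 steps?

.

...........1...11...
.111111111...1....1.
...........1...11...  (repeats step 1; period 2)
step 7: ...........1...11...
position 13 holds .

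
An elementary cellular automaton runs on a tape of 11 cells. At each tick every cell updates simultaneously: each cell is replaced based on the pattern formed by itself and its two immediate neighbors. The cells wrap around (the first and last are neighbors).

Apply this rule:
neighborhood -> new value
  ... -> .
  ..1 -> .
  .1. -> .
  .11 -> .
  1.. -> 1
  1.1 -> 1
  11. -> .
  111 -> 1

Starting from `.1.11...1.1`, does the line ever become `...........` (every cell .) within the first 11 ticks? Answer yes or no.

no

1.1..1...1.
.1.1..1...1
1.1.1..1...
.1.1.1..1..
..1.1.1..1.
...1.1.1..1
1...1.1.1..
.1...1.1.1.
..1...1.1.1
1..1...1.1.
.1..1...1.1
tick 11 is .1..1...1.1, still not uniform .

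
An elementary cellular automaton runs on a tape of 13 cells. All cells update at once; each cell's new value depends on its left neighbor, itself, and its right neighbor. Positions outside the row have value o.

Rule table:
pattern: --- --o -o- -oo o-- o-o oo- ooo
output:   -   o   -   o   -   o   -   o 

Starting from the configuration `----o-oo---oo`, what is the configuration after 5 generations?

---o-oo---ooo
--o-oo---oooo
-o-oo---ooooo
o-oo---oooooo
-oo---ooooooo

-oo---ooooooo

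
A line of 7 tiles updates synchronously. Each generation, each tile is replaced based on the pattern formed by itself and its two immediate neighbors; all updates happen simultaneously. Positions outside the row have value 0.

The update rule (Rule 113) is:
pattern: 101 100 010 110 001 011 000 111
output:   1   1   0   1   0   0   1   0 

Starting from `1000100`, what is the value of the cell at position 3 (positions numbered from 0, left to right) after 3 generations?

1

0110011
0011001
1001100
position 3 holds 1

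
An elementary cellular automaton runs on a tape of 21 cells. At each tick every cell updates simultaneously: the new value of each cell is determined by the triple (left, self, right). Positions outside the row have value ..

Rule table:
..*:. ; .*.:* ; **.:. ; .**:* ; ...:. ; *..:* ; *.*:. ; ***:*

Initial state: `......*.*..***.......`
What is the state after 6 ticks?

......*.**.**.*......
......*.*..*..**.....
......*.**.**.*.*....
......*.*..*..*.**...
......*.**.**.*.*.*..
......*.*..*..*.*.**.

......*.*..*..*.*.**.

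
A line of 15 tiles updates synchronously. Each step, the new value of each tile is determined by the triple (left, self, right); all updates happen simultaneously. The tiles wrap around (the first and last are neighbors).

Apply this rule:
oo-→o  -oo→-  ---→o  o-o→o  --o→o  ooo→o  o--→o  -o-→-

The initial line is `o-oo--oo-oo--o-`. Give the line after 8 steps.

o-ooo-o-o-ooo-o

-o-ooo-oo-ooo-o
o-o-ooo-oo-ooo-
-o-o-ooo-oo-ooo
o-o-o-ooo-oo-oo
oo-o-o-ooo-oo-o
ooo-o-o-ooo-oo-
-ooo-o-o-ooo-oo
o-ooo-o-o-ooo-o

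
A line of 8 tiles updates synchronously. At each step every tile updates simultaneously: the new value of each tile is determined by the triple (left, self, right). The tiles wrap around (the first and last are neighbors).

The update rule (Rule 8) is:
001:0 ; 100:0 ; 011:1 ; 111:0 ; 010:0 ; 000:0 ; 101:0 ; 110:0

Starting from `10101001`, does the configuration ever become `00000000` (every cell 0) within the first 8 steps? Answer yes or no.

yes

00000001
00000000
all cells are 0 at step 2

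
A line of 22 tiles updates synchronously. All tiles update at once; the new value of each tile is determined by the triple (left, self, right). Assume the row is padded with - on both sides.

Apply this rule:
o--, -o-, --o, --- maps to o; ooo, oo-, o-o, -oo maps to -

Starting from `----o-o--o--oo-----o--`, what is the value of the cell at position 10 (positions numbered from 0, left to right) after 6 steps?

ooooo-oooooo--oooooooo
------------oo--------
oooooooooooo--oooooooo
------------oo--------  (repeats step 2; period 2)
step 6: ------------oo--------
position 10 holds -

-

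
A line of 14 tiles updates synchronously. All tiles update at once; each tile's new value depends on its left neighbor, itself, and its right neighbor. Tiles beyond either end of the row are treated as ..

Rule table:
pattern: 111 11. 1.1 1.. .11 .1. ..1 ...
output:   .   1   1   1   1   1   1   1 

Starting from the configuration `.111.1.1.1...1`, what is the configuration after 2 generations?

1111.........1

11.11111111111
1111.........1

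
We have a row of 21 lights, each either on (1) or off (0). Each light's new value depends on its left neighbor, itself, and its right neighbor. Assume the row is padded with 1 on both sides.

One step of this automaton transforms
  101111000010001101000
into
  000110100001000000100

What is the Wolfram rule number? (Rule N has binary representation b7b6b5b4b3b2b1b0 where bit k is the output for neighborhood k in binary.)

144

position 3: 111 → 1  (bit 7 = 1)
position 0: 110 → 0  (bit 6 = 0)
position 1: 101 → 0  (bit 5 = 0)
position 6: 100 → 1  (bit 4 = 1)
position 2: 011 → 0  (bit 3 = 0)
position 10: 010 → 0  (bit 2 = 0)
position 9: 001 → 0  (bit 1 = 0)
position 7: 000 → 0  (bit 0 = 0)
bits b7..b0 = 10010000 = 144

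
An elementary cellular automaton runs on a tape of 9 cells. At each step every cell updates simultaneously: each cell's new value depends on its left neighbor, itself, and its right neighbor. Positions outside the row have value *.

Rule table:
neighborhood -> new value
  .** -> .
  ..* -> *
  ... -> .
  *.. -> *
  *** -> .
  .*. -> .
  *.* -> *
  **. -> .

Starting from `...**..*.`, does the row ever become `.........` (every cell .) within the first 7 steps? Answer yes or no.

*.*..**.*
.*.**..*.
*.*..**.*  (repeats step 1; period 2)
step 7: *.*..**.*
step 7 is *.*..**.*, still not uniform .

no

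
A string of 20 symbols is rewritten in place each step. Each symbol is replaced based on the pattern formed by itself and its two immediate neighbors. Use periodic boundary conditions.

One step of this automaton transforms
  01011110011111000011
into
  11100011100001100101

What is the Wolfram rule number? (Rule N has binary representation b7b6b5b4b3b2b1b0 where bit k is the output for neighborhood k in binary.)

118

position 4: 111 → 0  (bit 7 = 0)
position 6: 110 → 1  (bit 6 = 1)
position 0: 101 → 1  (bit 5 = 1)
position 7: 100 → 1  (bit 4 = 1)
position 3: 011 → 0  (bit 3 = 0)
position 1: 010 → 1  (bit 2 = 1)
position 8: 001 → 1  (bit 1 = 1)
position 15: 000 → 0  (bit 0 = 0)
bits b7..b0 = 01110110 = 118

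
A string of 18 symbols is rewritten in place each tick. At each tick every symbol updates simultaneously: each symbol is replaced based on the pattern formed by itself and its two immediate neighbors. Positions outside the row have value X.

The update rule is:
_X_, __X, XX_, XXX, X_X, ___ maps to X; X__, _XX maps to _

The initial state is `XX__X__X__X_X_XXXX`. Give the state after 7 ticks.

XX_XX_XX_XXXXX_XXX
XXX_XX_XX_XXXXX_XX
XXXX_XX_XX_XXXXX_X
XXXXX_XX_XX_XXXXX_
XXXXXX_XX_XX_XXXXX
XXXXXXX_XX_XX_XXXX
XXXXXXXX_XX_XX_XXX

XXXXXXXX_XX_XX_XXX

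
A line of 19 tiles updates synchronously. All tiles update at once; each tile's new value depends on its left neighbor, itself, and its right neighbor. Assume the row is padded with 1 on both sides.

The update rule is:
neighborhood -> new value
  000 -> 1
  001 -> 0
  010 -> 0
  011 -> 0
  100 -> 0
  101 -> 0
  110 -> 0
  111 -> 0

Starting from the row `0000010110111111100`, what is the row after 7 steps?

0111000000000000000
0000011111111111110
0111000000000000000  (repeats step 1; period 2)
step 7: 0111000000000000000

0111000000000000000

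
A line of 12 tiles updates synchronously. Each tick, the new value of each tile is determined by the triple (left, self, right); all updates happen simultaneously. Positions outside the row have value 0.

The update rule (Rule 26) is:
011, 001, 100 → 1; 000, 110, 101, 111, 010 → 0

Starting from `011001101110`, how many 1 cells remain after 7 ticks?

tick 1: 110111001001
tick 2: 100100110110
tick 3: 011011100101
tick 4: 110010011000
tick 5: 101101110100
tick 6: 001001000010
tick 7: 010110100101
count of 1: 6

6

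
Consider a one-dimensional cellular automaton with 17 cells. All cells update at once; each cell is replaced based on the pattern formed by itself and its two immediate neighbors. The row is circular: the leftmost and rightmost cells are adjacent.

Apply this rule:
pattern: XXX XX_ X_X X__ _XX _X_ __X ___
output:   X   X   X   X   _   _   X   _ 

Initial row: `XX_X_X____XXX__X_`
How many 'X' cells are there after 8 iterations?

iteration 1: _XX_X_X__X_XXXX_X
iteration 2: X_XX_X_XX_X_XXXX_
iteration 3: _X_XX_X_XX_X_XXXX
iteration 4: X_X_XX_X_XX_X_XXX
iteration 5: XX_X_XX_X_XX_X_XX
iteration 6: XXX_X_XX_X_XX_X_X
iteration 7: XXXX_X_XX_X_XX_X_
iteration 8: _XXXX_X_XX_X_XX_X
count of X: 11

11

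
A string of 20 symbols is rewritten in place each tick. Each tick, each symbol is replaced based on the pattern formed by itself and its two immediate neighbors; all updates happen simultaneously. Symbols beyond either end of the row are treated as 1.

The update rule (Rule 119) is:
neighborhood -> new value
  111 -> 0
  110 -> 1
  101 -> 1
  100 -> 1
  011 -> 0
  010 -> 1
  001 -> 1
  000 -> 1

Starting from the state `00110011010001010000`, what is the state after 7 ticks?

11011101111111111111
01100110000000000000
10111011111111111111
11001100000000000000
01110111111111111111
10011000000000000000
11101111111111111111

11101111111111111111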